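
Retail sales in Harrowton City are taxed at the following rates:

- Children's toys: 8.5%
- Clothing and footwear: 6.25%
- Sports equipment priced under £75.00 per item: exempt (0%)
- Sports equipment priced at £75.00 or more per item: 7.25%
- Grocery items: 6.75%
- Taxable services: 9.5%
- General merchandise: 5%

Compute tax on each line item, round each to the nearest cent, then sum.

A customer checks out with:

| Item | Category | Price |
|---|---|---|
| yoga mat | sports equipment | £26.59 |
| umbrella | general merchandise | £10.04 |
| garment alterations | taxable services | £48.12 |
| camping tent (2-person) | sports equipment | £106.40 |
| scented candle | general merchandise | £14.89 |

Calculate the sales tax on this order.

£13.52

Yoga mat £26.59: sports equipment, under £75.00 → 0% → £0.00
Umbrella £10.04: general merchandise → 5% → £0.50
Garment alterations £48.12: taxable services → 9.5% → £4.57
Camping tent (2-person) £106.40: sports equipment, £75.00 or more → 7.25% → £7.71
Scented candle £14.89: general merchandise → 5% → £0.74
Total tax = £0.50 + £4.57 + £7.71 + £0.74 = £13.52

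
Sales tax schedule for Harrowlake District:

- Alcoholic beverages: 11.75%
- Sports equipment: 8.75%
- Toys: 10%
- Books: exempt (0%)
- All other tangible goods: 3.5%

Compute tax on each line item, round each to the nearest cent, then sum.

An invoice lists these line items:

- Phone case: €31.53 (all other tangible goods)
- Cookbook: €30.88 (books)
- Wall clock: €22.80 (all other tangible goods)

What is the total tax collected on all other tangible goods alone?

Phone case €31.53: all other tangible goods → 3.5% → €1.10
Wall clock €22.80: all other tangible goods → 3.5% → €0.80
Tax on all other tangible goods = €1.10 + €0.80 = €1.90

€1.90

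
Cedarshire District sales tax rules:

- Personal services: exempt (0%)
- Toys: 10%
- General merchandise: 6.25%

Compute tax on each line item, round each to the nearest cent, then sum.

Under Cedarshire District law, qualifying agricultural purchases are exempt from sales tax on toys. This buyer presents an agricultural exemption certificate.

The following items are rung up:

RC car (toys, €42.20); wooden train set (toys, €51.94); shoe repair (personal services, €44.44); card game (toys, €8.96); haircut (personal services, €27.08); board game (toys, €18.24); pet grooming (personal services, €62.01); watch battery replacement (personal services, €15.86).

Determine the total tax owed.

€0.00

RC car €42.20: toys, buyer-exempt → 0% → €0.00
Wooden train set €51.94: toys, buyer-exempt → 0% → €0.00
Shoe repair €44.44: personal services → 0% → €0.00
Card game €8.96: toys, buyer-exempt → 0% → €0.00
Haircut €27.08: personal services → 0% → €0.00
Board game €18.24: toys, buyer-exempt → 0% → €0.00
Pet grooming €62.01: personal services → 0% → €0.00
Watch battery replacement €15.86: personal services → 0% → €0.00
Total tax = €0.00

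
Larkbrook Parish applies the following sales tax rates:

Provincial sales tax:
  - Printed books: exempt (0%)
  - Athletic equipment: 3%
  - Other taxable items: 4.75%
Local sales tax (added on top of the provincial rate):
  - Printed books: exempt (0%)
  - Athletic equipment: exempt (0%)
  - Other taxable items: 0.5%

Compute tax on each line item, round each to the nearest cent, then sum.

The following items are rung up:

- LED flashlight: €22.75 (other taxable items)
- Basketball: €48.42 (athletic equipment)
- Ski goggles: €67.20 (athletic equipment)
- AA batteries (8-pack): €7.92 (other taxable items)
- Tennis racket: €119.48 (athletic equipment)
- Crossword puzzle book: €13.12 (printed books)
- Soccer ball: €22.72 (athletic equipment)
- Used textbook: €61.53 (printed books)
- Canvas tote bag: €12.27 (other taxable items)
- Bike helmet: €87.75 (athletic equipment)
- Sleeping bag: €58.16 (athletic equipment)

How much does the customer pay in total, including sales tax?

LED flashlight €22.75: other taxable items → 4.75% + 0.5% local = 5.25% → €1.19
Basketball €48.42: athletic equipment → 3% + 0% local = 3% → €1.45
Ski goggles €67.20: athletic equipment → 3% + 0% local = 3% → €2.02
AA batteries (8-pack) €7.92: other taxable items → 4.75% + 0.5% local = 5.25% → €0.42
Tennis racket €119.48: athletic equipment → 3% + 0% local = 3% → €3.58
Crossword puzzle book €13.12: printed books → 0% + 0% local = 0% → €0.00
Soccer ball €22.72: athletic equipment → 3% + 0% local = 3% → €0.68
Used textbook €61.53: printed books → 0% + 0% local = 0% → €0.00
Canvas tote bag €12.27: other taxable items → 4.75% + 0.5% local = 5.25% → €0.64
Bike helmet €87.75: athletic equipment → 3% + 0% local = 3% → €2.63
Sleeping bag €58.16: athletic equipment → 3% + 0% local = 3% → €1.74
Subtotal = €521.32; tax = €14.35; total due = €535.67

€535.67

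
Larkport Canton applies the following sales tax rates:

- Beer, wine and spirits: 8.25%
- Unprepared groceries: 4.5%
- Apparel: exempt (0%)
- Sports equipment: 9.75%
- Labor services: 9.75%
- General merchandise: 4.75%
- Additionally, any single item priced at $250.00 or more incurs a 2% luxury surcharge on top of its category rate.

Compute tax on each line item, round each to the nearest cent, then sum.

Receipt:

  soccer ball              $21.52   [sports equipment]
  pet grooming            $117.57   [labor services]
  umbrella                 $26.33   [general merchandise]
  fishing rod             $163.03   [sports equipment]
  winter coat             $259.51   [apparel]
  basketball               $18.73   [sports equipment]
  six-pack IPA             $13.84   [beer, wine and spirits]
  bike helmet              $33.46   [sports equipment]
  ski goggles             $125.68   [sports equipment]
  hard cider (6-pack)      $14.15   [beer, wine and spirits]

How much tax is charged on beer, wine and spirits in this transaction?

$2.31

Six-pack IPA $13.84: beer, wine and spirits → 8.25% → $1.14
Hard cider (6-pack) $14.15: beer, wine and spirits → 8.25% → $1.17
Tax on beer, wine and spirits = $1.14 + $1.17 = $2.31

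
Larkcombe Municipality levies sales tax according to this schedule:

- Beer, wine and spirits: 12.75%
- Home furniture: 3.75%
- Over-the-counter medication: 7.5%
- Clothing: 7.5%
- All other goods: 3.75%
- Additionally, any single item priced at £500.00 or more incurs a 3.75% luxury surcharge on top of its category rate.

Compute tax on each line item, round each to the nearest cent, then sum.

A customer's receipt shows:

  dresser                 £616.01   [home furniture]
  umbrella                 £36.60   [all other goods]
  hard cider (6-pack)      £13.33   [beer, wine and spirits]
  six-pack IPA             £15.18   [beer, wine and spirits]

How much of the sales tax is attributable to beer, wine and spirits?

Hard cider (6-pack) £13.33: beer, wine and spirits → 12.75% → £1.70
Six-pack IPA £15.18: beer, wine and spirits → 12.75% → £1.94
Tax on beer, wine and spirits = £1.70 + £1.94 = £3.64

£3.64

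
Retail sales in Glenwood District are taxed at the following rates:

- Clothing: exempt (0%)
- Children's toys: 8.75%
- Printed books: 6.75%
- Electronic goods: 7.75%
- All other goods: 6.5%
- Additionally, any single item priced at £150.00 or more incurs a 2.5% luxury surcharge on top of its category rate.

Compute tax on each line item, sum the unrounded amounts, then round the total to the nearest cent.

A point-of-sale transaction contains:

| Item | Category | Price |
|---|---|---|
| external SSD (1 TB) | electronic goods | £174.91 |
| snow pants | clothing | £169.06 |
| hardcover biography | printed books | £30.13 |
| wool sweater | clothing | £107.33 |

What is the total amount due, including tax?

£505.62

External SSD (1 TB) £174.91: electronic goods → 7.75% + 2.5% surcharge = 10.25% → £17.928275
Snow pants £169.06: clothing → 0% + 2.5% surcharge = 2.5% → £4.2265
Hardcover biography £30.13: printed books → 6.75% → £2.033775
Wool sweater £107.33: clothing → 0% → £0.00
Subtotal = £481.43; unrounded tax = £24.18855 → £24.19; total due = £505.62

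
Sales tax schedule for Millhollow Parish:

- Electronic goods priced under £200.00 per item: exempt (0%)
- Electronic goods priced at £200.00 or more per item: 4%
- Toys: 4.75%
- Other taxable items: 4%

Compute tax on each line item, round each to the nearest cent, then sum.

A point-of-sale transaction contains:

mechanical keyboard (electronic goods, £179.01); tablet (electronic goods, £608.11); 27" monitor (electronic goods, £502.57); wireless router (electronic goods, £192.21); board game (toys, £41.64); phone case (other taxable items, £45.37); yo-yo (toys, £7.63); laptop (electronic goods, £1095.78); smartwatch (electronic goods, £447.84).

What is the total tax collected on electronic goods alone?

£106.16

Mechanical keyboard £179.01: electronic goods, under £200.00 → 0% → £0.00
Tablet £608.11: electronic goods, £200.00 or more → 4% → £24.32
27" monitor £502.57: electronic goods, £200.00 or more → 4% → £20.10
Wireless router £192.21: electronic goods, under £200.00 → 0% → £0.00
Laptop £1095.78: electronic goods, £200.00 or more → 4% → £43.83
Smartwatch £447.84: electronic goods, £200.00 or more → 4% → £17.91
Tax on electronic goods = £0.00 + £24.32 + £20.10 + £0.00 + £43.83 + £17.91 = £106.16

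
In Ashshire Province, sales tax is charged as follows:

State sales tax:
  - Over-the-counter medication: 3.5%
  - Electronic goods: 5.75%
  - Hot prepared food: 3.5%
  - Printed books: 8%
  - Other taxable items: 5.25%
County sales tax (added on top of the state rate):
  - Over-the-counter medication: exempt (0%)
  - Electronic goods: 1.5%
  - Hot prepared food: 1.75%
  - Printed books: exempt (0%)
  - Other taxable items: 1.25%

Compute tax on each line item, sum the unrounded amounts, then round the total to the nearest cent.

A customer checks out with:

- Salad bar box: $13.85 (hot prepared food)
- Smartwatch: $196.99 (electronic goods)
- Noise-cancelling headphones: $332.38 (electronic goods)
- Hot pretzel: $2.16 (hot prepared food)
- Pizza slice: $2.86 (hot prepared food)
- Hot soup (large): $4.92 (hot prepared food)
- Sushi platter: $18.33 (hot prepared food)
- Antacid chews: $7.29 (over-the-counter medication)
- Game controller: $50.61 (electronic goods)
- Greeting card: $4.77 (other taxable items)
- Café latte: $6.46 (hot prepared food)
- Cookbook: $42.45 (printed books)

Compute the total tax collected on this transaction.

Salad bar box $13.85: hot prepared food → 3.5% + 1.75% county = 5.25% → $0.727125
Smartwatch $196.99: electronic goods → 5.75% + 1.5% county = 7.25% → $14.281775
Noise-cancelling headphones $332.38: electronic goods → 5.75% + 1.5% county = 7.25% → $24.09755
Hot pretzel $2.16: hot prepared food → 3.5% + 1.75% county = 5.25% → $0.1134
Pizza slice $2.86: hot prepared food → 3.5% + 1.75% county = 5.25% → $0.15015
Hot soup (large) $4.92: hot prepared food → 3.5% + 1.75% county = 5.25% → $0.2583
Sushi platter $18.33: hot prepared food → 3.5% + 1.75% county = 5.25% → $0.962325
Antacid chews $7.29: over-the-counter medication → 3.5% + 0% county = 3.5% → $0.25515
Game controller $50.61: electronic goods → 5.75% + 1.5% county = 7.25% → $3.669225
Greeting card $4.77: other taxable items → 5.25% + 1.25% county = 6.5% → $0.31005
Café latte $6.46: hot prepared food → 3.5% + 1.75% county = 5.25% → $0.33915
Cookbook $42.45: printed books → 8% + 0% county = 8% → $3.396
Unrounded tax sum = $48.5602 → $48.56

$48.56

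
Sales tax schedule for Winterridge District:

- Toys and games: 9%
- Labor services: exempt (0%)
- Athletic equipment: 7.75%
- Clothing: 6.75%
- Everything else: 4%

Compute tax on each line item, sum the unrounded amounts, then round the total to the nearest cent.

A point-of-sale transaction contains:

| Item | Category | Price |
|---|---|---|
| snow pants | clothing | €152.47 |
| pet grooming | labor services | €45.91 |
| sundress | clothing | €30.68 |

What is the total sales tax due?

Snow pants €152.47: clothing → 6.75% → €10.291725
Pet grooming €45.91: labor services → 0% → €0.00
Sundress €30.68: clothing → 6.75% → €2.0709
Unrounded tax sum = €12.362625 → €12.36

€12.36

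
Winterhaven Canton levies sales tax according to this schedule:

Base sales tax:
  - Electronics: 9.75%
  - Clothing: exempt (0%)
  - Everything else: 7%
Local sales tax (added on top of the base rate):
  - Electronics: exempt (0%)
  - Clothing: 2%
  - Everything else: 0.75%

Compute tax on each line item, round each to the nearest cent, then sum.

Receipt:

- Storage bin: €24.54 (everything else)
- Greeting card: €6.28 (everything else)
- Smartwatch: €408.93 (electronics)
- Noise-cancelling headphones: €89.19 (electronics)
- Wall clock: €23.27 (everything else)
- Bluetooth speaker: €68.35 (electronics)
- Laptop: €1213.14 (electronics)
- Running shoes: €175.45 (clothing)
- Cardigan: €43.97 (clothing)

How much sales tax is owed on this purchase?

€182.09

Storage bin €24.54: everything else → 7% + 0.75% local = 7.75% → €1.90
Greeting card €6.28: everything else → 7% + 0.75% local = 7.75% → €0.49
Smartwatch €408.93: electronics → 9.75% + 0% local = 9.75% → €39.87
Noise-cancelling headphones €89.19: electronics → 9.75% + 0% local = 9.75% → €8.70
Wall clock €23.27: everything else → 7% + 0.75% local = 7.75% → €1.80
Bluetooth speaker €68.35: electronics → 9.75% + 0% local = 9.75% → €6.66
Laptop €1213.14: electronics → 9.75% + 0% local = 9.75% → €118.28
Running shoes €175.45: clothing → 0% + 2% local = 2% → €3.51
Cardigan €43.97: clothing → 0% + 2% local = 2% → €0.88
Total tax = €1.90 + €0.49 + €39.87 + €8.70 + €1.80 + €6.66 + €118.28 + €3.51 + €0.88 = €182.09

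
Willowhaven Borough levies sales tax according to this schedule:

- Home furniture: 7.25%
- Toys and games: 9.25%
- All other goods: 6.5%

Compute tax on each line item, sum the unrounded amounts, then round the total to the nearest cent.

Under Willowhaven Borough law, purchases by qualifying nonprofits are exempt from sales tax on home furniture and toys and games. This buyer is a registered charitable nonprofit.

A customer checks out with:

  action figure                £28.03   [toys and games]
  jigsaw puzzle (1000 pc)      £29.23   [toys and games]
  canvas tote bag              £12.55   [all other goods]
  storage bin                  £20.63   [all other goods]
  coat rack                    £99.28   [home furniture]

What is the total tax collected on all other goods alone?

£2.16

Canvas tote bag £12.55: all other goods → 6.5% → £0.81575
Storage bin £20.63: all other goods → 6.5% → £1.34095
Tax on all other goods: unrounded sum = £2.1567 → £2.16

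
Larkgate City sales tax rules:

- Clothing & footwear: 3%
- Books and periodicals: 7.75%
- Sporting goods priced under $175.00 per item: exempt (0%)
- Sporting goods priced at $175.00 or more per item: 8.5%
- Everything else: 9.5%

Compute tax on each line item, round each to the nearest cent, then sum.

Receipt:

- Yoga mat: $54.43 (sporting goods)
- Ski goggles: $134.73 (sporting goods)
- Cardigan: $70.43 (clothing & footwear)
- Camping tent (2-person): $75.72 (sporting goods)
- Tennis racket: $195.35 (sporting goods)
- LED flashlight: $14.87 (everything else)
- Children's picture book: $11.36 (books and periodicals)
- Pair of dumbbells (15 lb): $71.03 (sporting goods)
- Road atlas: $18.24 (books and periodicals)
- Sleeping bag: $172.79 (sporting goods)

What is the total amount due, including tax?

Yoga mat $54.43: sporting goods, under $175.00 → 0% → $0.00
Ski goggles $134.73: sporting goods, under $175.00 → 0% → $0.00
Cardigan $70.43: clothing & footwear → 3% → $2.11
Camping tent (2-person) $75.72: sporting goods, under $175.00 → 0% → $0.00
Tennis racket $195.35: sporting goods, $175.00 or more → 8.5% → $16.60
LED flashlight $14.87: everything else → 9.5% → $1.41
Children's picture book $11.36: books and periodicals → 7.75% → $0.88
Pair of dumbbells (15 lb) $71.03: sporting goods, under $175.00 → 0% → $0.00
Road atlas $18.24: books and periodicals → 7.75% → $1.41
Sleeping bag $172.79: sporting goods, under $175.00 → 0% → $0.00
Subtotal = $818.95; tax = $22.41; total due = $841.36

$841.36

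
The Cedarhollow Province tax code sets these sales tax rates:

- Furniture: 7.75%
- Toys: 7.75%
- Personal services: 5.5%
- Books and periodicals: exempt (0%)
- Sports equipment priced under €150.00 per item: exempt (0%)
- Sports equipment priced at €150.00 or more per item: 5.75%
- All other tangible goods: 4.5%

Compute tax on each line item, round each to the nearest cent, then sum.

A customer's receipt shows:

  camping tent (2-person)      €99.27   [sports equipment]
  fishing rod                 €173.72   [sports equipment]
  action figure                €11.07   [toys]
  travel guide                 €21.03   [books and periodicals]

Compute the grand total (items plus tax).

€315.94

Camping tent (2-person) €99.27: sports equipment, under €150.00 → 0% → €0.00
Fishing rod €173.72: sports equipment, €150.00 or more → 5.75% → €9.99
Action figure €11.07: toys → 7.75% → €0.86
Travel guide €21.03: books and periodicals → 0% → €0.00
Subtotal = €305.09; tax = €10.85; total due = €315.94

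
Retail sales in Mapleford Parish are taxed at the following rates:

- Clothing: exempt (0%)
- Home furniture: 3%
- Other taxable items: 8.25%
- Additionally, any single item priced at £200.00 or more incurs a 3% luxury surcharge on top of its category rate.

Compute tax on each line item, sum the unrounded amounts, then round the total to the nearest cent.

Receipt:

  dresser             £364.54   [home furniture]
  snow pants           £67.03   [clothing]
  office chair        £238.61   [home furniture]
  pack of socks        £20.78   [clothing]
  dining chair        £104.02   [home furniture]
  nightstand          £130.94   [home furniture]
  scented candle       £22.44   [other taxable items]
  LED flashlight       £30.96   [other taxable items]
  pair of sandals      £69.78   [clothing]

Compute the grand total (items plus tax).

£1096.74

Dresser £364.54: home furniture → 3% + 3% surcharge = 6% → £21.8724
Snow pants £67.03: clothing → 0% → £0.00
Office chair £238.61: home furniture → 3% + 3% surcharge = 6% → £14.3166
Pack of socks £20.78: clothing → 0% → £0.00
Dining chair £104.02: home furniture → 3% → £3.1206
Nightstand £130.94: home furniture → 3% → £3.9282
Scented candle £22.44: other taxable items → 8.25% → £1.8513
LED flashlight £30.96: other taxable items → 8.25% → £2.5542
Pair of sandals £69.78: clothing → 0% → £0.00
Subtotal = £1049.10; unrounded tax = £47.6433 → £47.64; total due = £1096.74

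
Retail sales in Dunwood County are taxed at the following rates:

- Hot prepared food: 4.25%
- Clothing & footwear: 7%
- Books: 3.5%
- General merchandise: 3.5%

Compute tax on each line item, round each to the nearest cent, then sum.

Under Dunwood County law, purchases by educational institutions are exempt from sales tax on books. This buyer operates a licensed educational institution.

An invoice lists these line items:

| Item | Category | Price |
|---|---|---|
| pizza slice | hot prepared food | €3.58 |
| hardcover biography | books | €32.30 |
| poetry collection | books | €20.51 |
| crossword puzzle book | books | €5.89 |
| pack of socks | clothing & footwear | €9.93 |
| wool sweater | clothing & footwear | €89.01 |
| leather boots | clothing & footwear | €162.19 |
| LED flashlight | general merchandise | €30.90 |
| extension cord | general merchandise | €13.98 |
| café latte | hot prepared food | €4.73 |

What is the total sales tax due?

€20.20

Pizza slice €3.58: hot prepared food → 4.25% → €0.15
Hardcover biography €32.30: books, buyer-exempt → 0% → €0.00
Poetry collection €20.51: books, buyer-exempt → 0% → €0.00
Crossword puzzle book €5.89: books, buyer-exempt → 0% → €0.00
Pack of socks €9.93: clothing & footwear → 7% → €0.70
Wool sweater €89.01: clothing & footwear → 7% → €6.23
Leather boots €162.19: clothing & footwear → 7% → €11.35
LED flashlight €30.90: general merchandise → 3.5% → €1.08
Extension cord €13.98: general merchandise → 3.5% → €0.49
Café latte €4.73: hot prepared food → 4.25% → €0.20
Total tax = €0.15 + €0.70 + €6.23 + €11.35 + €1.08 + €0.49 + €0.20 = €20.20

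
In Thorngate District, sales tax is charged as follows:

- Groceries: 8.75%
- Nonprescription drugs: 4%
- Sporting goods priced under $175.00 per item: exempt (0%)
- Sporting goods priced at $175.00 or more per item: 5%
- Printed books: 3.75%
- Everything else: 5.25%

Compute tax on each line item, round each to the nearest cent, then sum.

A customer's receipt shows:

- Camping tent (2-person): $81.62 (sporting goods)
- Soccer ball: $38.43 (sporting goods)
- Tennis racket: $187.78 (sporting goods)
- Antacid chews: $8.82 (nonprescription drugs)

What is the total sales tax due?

Camping tent (2-person) $81.62: sporting goods, under $175.00 → 0% → $0.00
Soccer ball $38.43: sporting goods, under $175.00 → 0% → $0.00
Tennis racket $187.78: sporting goods, $175.00 or more → 5% → $9.39
Antacid chews $8.82: nonprescription drugs → 4% → $0.35
Total tax = $9.39 + $0.35 = $9.74

$9.74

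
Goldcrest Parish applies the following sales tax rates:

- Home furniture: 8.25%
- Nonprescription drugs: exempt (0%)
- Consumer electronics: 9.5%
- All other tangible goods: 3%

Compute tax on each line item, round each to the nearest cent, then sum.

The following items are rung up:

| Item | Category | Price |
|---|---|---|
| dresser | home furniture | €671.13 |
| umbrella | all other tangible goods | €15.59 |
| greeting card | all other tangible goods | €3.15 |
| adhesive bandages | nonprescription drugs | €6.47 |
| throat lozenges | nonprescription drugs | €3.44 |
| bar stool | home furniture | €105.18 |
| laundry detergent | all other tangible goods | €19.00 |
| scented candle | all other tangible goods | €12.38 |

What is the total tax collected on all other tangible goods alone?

Umbrella €15.59: all other tangible goods → 3% → €0.47
Greeting card €3.15: all other tangible goods → 3% → €0.09
Laundry detergent €19.00: all other tangible goods → 3% → €0.57
Scented candle €12.38: all other tangible goods → 3% → €0.37
Tax on all other tangible goods = €0.47 + €0.09 + €0.57 + €0.37 = €1.50

€1.50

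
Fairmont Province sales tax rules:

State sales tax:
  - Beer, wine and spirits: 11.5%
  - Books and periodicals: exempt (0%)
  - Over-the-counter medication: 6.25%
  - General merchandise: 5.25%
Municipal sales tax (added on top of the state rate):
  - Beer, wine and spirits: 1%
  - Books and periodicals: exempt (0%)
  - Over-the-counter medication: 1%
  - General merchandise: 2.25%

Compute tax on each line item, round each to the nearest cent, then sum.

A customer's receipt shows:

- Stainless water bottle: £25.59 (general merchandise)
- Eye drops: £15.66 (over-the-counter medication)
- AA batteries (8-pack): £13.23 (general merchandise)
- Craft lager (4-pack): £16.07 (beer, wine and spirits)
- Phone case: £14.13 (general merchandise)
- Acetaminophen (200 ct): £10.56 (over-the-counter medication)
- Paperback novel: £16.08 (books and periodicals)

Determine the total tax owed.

Stainless water bottle £25.59: general merchandise → 5.25% + 2.25% municipal = 7.5% → £1.92
Eye drops £15.66: over-the-counter medication → 6.25% + 1% municipal = 7.25% → £1.14
AA batteries (8-pack) £13.23: general merchandise → 5.25% + 2.25% municipal = 7.5% → £0.99
Craft lager (4-pack) £16.07: beer, wine and spirits → 11.5% + 1% municipal = 12.5% → £2.01
Phone case £14.13: general merchandise → 5.25% + 2.25% municipal = 7.5% → £1.06
Acetaminophen (200 ct) £10.56: over-the-counter medication → 6.25% + 1% municipal = 7.25% → £0.77
Paperback novel £16.08: books and periodicals → 0% + 0% municipal = 0% → £0.00
Total tax = £1.92 + £1.14 + £0.99 + £2.01 + £1.06 + £0.77 = £7.89

£7.89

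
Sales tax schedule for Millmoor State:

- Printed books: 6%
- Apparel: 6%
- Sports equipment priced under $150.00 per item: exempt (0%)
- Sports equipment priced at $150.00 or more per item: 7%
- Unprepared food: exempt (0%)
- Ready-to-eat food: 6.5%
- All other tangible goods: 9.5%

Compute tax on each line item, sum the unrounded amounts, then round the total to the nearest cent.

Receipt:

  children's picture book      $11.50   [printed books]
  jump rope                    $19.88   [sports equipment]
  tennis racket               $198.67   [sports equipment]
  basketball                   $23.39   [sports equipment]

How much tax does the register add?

$14.60

Children's picture book $11.50: printed books → 6% → $0.69
Jump rope $19.88: sports equipment, under $150.00 → 0% → $0.00
Tennis racket $198.67: sports equipment, $150.00 or more → 7% → $13.9069
Basketball $23.39: sports equipment, under $150.00 → 0% → $0.00
Unrounded tax sum = $14.5969 → $14.60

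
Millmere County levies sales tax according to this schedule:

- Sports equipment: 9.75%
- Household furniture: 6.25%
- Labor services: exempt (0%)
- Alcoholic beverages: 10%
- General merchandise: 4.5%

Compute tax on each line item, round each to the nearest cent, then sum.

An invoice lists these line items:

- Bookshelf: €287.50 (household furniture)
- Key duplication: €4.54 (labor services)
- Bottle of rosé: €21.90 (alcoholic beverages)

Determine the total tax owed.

Bookshelf €287.50: household furniture → 6.25% → €17.97
Key duplication €4.54: labor services → 0% → €0.00
Bottle of rosé €21.90: alcoholic beverages → 10% → €2.19
Total tax = €17.97 + €2.19 = €20.16

€20.16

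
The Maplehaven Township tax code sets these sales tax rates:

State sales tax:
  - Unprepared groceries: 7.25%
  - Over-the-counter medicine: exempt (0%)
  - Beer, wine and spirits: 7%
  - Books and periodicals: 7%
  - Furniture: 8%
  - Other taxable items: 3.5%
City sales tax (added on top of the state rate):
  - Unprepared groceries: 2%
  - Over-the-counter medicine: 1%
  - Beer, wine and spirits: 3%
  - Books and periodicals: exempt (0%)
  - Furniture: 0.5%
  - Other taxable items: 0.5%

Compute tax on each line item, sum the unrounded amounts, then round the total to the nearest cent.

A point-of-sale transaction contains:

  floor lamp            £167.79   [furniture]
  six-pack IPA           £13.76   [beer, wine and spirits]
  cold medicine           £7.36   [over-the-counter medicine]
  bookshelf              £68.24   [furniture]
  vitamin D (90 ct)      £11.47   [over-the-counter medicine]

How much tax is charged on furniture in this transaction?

Floor lamp £167.79: furniture → 8% + 0.5% city = 8.5% → £14.26215
Bookshelf £68.24: furniture → 8% + 0.5% city = 8.5% → £5.8004
Tax on furniture: unrounded sum = £20.06255 → £20.06

£20.06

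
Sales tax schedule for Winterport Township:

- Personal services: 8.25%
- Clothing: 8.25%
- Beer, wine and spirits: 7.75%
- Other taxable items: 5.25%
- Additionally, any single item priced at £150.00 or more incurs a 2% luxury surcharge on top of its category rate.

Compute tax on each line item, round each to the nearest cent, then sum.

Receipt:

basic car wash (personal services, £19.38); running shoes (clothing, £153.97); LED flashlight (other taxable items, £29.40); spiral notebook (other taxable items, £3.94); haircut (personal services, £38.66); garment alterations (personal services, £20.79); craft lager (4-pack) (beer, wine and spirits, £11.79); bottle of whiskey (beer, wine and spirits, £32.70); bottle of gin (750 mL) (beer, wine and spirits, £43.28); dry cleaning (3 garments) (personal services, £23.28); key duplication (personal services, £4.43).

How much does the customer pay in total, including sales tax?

Basic car wash £19.38: personal services → 8.25% → £1.60
Running shoes £153.97: clothing → 8.25% + 2% surcharge = 10.25% → £15.78
LED flashlight £29.40: other taxable items → 5.25% → £1.54
Spiral notebook £3.94: other taxable items → 5.25% → £0.21
Haircut £38.66: personal services → 8.25% → £3.19
Garment alterations £20.79: personal services → 8.25% → £1.72
Craft lager (4-pack) £11.79: beer, wine and spirits → 7.75% → £0.91
Bottle of whiskey £32.70: beer, wine and spirits → 7.75% → £2.53
Bottle of gin (750 mL) £43.28: beer, wine and spirits → 7.75% → £3.35
Dry cleaning (3 garments) £23.28: personal services → 8.25% → £1.92
Key duplication £4.43: personal services → 8.25% → £0.37
Subtotal = £381.62; tax = £33.12; total due = £414.74

£414.74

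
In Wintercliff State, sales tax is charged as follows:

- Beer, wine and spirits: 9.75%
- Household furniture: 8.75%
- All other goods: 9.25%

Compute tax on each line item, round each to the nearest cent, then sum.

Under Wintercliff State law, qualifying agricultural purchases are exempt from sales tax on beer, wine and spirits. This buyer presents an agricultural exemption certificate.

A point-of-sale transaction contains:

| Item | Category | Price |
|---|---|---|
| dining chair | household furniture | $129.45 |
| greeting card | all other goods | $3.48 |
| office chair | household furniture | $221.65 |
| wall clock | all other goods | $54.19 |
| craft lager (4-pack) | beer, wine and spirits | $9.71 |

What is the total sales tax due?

$36.05

Dining chair $129.45: household furniture → 8.75% → $11.33
Greeting card $3.48: all other goods → 9.25% → $0.32
Office chair $221.65: household furniture → 8.75% → $19.39
Wall clock $54.19: all other goods → 9.25% → $5.01
Craft lager (4-pack) $9.71: beer, wine and spirits, buyer-exempt → 0% → $0.00
Total tax = $11.33 + $0.32 + $19.39 + $5.01 = $36.05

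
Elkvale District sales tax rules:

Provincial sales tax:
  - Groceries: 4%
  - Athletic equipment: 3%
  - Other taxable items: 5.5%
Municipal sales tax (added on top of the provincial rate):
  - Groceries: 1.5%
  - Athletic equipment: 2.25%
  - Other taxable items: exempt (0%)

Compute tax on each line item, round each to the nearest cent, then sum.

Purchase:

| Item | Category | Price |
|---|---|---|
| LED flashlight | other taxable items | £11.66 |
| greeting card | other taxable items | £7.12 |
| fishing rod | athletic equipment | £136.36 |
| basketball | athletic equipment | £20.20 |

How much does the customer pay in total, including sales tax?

£184.59

LED flashlight £11.66: other taxable items → 5.5% + 0% municipal = 5.5% → £0.64
Greeting card £7.12: other taxable items → 5.5% + 0% municipal = 5.5% → £0.39
Fishing rod £136.36: athletic equipment → 3% + 2.25% municipal = 5.25% → £7.16
Basketball £20.20: athletic equipment → 3% + 2.25% municipal = 5.25% → £1.06
Subtotal = £175.34; tax = £9.25; total due = £184.59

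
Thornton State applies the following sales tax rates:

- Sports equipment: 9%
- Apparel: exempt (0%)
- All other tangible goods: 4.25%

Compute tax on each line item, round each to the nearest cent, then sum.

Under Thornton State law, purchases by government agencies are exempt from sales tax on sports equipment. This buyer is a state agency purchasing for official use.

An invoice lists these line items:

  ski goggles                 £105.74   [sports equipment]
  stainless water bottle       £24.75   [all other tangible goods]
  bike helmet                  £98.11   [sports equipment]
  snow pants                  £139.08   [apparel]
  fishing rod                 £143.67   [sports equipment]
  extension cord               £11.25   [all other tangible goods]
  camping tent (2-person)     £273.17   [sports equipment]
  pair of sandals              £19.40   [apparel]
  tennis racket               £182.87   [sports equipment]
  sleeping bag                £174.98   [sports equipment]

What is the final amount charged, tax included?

£1174.55

Ski goggles £105.74: sports equipment, buyer-exempt → 0% → £0.00
Stainless water bottle £24.75: all other tangible goods → 4.25% → £1.05
Bike helmet £98.11: sports equipment, buyer-exempt → 0% → £0.00
Snow pants £139.08: apparel → 0% → £0.00
Fishing rod £143.67: sports equipment, buyer-exempt → 0% → £0.00
Extension cord £11.25: all other tangible goods → 4.25% → £0.48
Camping tent (2-person) £273.17: sports equipment, buyer-exempt → 0% → £0.00
Pair of sandals £19.40: apparel → 0% → £0.00
Tennis racket £182.87: sports equipment, buyer-exempt → 0% → £0.00
Sleeping bag £174.98: sports equipment, buyer-exempt → 0% → £0.00
Subtotal = £1173.02; tax = £1.53; total due = £1174.55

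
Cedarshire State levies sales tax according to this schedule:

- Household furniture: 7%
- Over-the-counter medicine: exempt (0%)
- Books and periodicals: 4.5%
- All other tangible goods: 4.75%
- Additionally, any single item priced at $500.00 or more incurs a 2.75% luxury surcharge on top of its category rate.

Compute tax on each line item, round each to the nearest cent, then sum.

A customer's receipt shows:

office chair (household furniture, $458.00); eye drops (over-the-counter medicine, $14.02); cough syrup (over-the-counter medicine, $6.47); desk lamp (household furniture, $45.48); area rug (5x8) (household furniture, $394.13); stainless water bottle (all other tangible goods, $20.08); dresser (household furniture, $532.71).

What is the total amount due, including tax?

Office chair $458.00: household furniture → 7% → $32.06
Eye drops $14.02: over-the-counter medicine → 0% → $0.00
Cough syrup $6.47: over-the-counter medicine → 0% → $0.00
Desk lamp $45.48: household furniture → 7% → $3.18
Area rug (5x8) $394.13: household furniture → 7% → $27.59
Stainless water bottle $20.08: all other tangible goods → 4.75% → $0.95
Dresser $532.71: household furniture → 7% + 2.75% surcharge = 9.75% → $51.94
Subtotal = $1470.89; tax = $115.72; total due = $1586.61

$1586.61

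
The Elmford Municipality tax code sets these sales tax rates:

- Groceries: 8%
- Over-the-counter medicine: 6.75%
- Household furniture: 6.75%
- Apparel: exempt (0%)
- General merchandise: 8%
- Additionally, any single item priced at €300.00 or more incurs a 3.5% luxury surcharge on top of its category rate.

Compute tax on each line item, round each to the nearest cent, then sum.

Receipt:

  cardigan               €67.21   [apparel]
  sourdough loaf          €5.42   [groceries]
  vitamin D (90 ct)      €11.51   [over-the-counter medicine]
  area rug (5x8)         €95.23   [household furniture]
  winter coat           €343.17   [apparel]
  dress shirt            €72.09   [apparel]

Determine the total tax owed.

Cardigan €67.21: apparel → 0% → €0.00
Sourdough loaf €5.42: groceries → 8% → €0.43
Vitamin D (90 ct) €11.51: over-the-counter medicine → 6.75% → €0.78
Area rug (5x8) €95.23: household furniture → 6.75% → €6.43
Winter coat €343.17: apparel → 0% + 3.5% surcharge = 3.5% → €12.01
Dress shirt €72.09: apparel → 0% → €0.00
Total tax = €0.43 + €0.78 + €6.43 + €12.01 = €19.65

€19.65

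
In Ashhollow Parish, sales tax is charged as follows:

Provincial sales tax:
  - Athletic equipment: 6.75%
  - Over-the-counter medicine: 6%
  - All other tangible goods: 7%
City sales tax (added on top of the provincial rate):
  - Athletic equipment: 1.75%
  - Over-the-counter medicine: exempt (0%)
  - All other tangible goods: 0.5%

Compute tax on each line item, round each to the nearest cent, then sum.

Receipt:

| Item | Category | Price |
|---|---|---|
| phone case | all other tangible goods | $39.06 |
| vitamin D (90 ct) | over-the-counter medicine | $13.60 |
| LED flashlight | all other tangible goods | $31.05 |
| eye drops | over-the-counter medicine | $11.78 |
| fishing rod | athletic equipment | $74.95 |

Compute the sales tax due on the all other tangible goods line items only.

$5.26

Phone case $39.06: all other tangible goods → 7% + 0.5% city = 7.5% → $2.93
LED flashlight $31.05: all other tangible goods → 7% + 0.5% city = 7.5% → $2.33
Tax on all other tangible goods = $2.93 + $2.33 = $5.26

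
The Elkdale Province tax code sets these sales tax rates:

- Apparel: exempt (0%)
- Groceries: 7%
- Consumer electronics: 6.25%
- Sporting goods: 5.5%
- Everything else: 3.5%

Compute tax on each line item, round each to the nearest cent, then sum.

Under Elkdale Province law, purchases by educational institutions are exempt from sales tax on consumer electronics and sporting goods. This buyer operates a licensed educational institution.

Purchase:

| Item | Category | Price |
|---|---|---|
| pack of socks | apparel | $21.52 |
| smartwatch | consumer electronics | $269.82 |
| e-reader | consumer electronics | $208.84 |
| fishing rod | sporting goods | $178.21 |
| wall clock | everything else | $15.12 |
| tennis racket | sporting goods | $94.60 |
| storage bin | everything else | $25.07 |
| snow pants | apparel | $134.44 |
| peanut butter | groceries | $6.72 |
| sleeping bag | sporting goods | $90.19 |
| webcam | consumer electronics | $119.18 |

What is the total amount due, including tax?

Pack of socks $21.52: apparel → 0% → $0.00
Smartwatch $269.82: consumer electronics, buyer-exempt → 0% → $0.00
E-reader $208.84: consumer electronics, buyer-exempt → 0% → $0.00
Fishing rod $178.21: sporting goods, buyer-exempt → 0% → $0.00
Wall clock $15.12: everything else → 3.5% → $0.53
Tennis racket $94.60: sporting goods, buyer-exempt → 0% → $0.00
Storage bin $25.07: everything else → 3.5% → $0.88
Snow pants $134.44: apparel → 0% → $0.00
Peanut butter $6.72: groceries → 7% → $0.47
Sleeping bag $90.19: sporting goods, buyer-exempt → 0% → $0.00
Webcam $119.18: consumer electronics, buyer-exempt → 0% → $0.00
Subtotal = $1163.71; tax = $1.88; total due = $1165.59

$1165.59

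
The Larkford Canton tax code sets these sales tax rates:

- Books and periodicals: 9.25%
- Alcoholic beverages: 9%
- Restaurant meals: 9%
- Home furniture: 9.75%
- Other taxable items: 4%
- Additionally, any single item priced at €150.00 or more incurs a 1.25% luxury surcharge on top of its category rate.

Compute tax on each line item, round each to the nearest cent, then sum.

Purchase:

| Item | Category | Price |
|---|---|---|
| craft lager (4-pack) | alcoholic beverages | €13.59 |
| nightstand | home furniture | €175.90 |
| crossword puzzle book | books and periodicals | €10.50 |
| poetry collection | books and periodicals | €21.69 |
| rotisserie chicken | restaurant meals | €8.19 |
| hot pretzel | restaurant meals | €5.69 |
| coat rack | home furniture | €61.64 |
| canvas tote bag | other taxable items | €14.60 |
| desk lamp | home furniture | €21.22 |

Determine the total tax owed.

€33.46

Craft lager (4-pack) €13.59: alcoholic beverages → 9% → €1.22
Nightstand €175.90: home furniture → 9.75% + 1.25% surcharge = 11% → €19.35
Crossword puzzle book €10.50: books and periodicals → 9.25% → €0.97
Poetry collection €21.69: books and periodicals → 9.25% → €2.01
Rotisserie chicken €8.19: restaurant meals → 9% → €0.74
Hot pretzel €5.69: restaurant meals → 9% → €0.51
Coat rack €61.64: home furniture → 9.75% → €6.01
Canvas tote bag €14.60: other taxable items → 4% → €0.58
Desk lamp €21.22: home furniture → 9.75% → €2.07
Total tax = €1.22 + €19.35 + €0.97 + €2.01 + €0.74 + €0.51 + €6.01 + €0.58 + €2.07 = €33.46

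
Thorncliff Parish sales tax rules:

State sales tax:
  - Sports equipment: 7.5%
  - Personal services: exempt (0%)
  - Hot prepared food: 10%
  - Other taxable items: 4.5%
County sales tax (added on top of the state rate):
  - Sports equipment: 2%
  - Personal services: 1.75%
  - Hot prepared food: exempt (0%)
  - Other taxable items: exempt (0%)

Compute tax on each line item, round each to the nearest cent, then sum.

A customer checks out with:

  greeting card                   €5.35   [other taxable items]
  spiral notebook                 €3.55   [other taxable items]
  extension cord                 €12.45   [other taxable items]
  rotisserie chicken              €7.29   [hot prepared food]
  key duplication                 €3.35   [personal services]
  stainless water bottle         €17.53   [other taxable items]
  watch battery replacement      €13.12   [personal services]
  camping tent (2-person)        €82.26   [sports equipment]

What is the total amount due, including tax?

€155.48

Greeting card €5.35: other taxable items → 4.5% + 0% county = 4.5% → €0.24
Spiral notebook €3.55: other taxable items → 4.5% + 0% county = 4.5% → €0.16
Extension cord €12.45: other taxable items → 4.5% + 0% county = 4.5% → €0.56
Rotisserie chicken €7.29: hot prepared food → 10% + 0% county = 10% → €0.73
Key duplication €3.35: personal services → 0% + 1.75% county = 1.75% → €0.06
Stainless water bottle €17.53: other taxable items → 4.5% + 0% county = 4.5% → €0.79
Watch battery replacement €13.12: personal services → 0% + 1.75% county = 1.75% → €0.23
Camping tent (2-person) €82.26: sports equipment → 7.5% + 2% county = 9.5% → €7.81
Subtotal = €144.90; tax = €10.58; total due = €155.48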